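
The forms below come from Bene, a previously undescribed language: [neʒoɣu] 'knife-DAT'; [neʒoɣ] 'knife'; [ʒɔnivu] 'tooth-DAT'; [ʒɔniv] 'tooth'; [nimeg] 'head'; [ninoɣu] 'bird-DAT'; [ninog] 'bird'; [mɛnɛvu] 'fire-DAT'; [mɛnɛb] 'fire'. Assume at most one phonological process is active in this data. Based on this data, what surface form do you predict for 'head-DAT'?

The root 'bird' surfaces as [ninoɣu] and [ninog], with a stem-final [ɣ] ~ [g] alternation.
Compare 'knife', with invariant [ɣ] in [neʒoɣu] and [neʒoɣ]: an analysis with underlying /ɣ/ and a rule producing [g] in isolation would wrongly predict alternation here too.
Therefore /g/ is basic and [ɣ] is derived by intervocalic spirantization (voiced stops become fricatives between vowels).
From [nimeg] the stem 'head' is /nimeg/; between vowels this yields [nimeɣu].

[nimeɣu]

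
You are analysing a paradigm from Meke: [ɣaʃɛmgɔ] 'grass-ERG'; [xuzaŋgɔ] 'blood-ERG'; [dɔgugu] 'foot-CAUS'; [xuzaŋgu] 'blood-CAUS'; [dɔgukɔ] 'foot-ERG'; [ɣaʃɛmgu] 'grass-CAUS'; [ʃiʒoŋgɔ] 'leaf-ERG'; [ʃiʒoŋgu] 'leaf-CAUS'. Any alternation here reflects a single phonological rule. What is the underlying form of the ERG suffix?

/-kɔ/

The ERG suffix surfaces as [-gɔ] and [-kɔ], depending on the final segment of the stem.
The CAUS suffix, which begins with [g], is invariant after every stem; so [g] is not altered by any rule here.
The ERG suffix is therefore /-kɔ/ underlyingly, with post-nasal voicing: voiceless stops become voiced after a nasal.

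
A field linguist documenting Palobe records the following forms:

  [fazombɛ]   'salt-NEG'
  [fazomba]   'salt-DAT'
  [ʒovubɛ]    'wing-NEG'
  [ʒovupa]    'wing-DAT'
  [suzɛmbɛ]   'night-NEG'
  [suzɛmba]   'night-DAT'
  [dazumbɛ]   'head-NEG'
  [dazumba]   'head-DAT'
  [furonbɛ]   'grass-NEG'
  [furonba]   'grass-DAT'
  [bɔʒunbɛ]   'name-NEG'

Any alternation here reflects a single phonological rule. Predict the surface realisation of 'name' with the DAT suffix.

[bɔʒunba]

The DAT suffix surfaces as [-ba] and [-pa], depending on the final segment of the stem.
By contrast the NEG suffix keeps its initial [b] throughout — that segment must be underlying.
The DAT suffix is therefore /-pa/ underlyingly, with post-nasal voicing: voiceless stops become voiced after a nasal.
After 'name', which ends in a nasal, the suffix surfaces as [-ba], giving [bɔʒunba].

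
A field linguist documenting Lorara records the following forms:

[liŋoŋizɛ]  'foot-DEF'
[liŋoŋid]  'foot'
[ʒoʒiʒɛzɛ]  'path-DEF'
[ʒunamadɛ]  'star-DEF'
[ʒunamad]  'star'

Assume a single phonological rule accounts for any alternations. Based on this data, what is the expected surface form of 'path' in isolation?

[ʒoʒiʒɛd]

The root 'foot' surfaces as [liŋoŋizɛ] and [liŋoŋid], with a stem-final [z] ~ [d] alternation.
Compare 'star', with invariant [d] in [ʒunamadɛ] and [ʒunamad]: an analysis with underlying /d/ and a rule producing [z] before the DEF suffix would wrongly predict alternation here too.
So /z/ is underlying, and a rule of word-final hardening — voiced fricatives become stops word-finally — gives [d].
From [ʒoʒiʒɛzɛ] the stem 'path' is /ʒoʒiʒɛz/; word-finally this yields [ʒoʒiʒɛd].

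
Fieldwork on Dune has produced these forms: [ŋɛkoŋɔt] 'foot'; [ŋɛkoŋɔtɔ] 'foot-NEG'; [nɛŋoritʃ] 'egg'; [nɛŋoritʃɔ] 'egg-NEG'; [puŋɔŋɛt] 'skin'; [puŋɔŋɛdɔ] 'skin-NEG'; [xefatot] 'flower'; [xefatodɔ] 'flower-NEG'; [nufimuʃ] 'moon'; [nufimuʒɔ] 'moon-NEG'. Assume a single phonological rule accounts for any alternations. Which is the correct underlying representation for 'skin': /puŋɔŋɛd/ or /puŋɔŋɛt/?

/puŋɔŋɛd/

In [puŋɔŋɛt] and [puŋɔŋɛdɔ] the final segment of 'skin' alternates: [t] ~ [d].
If /t/ were underlying and a rule turned it into [d] before the NEG suffix, 'foot' would also alternate; but it has [t] in both [ŋɛkoŋɔt] and [ŋɛkoŋɔtɔ].
So /d/ is underlying, and a rule of word-final obstruent devoicing — voiced obstruents become voiceless word-finally — gives [t].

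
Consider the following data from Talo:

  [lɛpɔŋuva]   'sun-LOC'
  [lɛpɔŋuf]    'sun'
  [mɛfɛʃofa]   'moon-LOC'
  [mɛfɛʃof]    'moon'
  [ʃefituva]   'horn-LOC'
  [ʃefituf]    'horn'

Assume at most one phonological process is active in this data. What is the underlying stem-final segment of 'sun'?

/v/

The stem for 'sun' ends in [v] in [lɛpɔŋuva] but [f] in [lɛpɔŋuf].
If /f/ were underlying and a rule turned it into [v] before the LOC suffix, 'moon' would also alternate; but it has [f] in both [mɛfɛʃofa] and [mɛfɛʃof].
The underlying segment must be /v/; voiced obstruents become voiceless word-finally, yielding [f] there.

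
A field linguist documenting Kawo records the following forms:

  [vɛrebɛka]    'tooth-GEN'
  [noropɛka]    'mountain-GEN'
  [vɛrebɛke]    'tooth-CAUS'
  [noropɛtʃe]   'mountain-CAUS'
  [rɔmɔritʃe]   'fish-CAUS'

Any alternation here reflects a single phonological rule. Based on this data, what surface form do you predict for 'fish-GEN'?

'mountain' shows [k] ~ [tʃ] at the end of the stem ([noropɛka] vs [noropɛtʃe]).
Compare 'tooth', with invariant [k] in [vɛrebɛka] and [vɛrebɛke]: an analysis with underlying /k/ and a rule producing [tʃ] before the CAUS suffix would wrongly predict alternation here too.
The underlying segment must be /tʃ/; palato-alveolar /tʃ/ becomes [k] when no front vowel follows, yielding [k] there.
The one attested form of 'fish', [rɔmɔritʃe], shows underlying /rɔmɔritʃ/. Applying the same rule when no front vowel follows gives [rɔmɔrika].

[rɔmɔrika]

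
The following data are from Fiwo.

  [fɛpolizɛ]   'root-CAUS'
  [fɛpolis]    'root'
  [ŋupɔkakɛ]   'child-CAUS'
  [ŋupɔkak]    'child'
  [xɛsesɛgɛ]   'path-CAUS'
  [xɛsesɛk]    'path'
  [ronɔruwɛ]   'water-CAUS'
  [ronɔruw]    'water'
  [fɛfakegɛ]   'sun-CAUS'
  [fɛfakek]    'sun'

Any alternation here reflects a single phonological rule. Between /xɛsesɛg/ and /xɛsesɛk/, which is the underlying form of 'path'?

In [xɛsesɛgɛ] and [xɛsesɛk] the final segment of 'path' alternates: [g] ~ [k].
The stem 'child' ([ŋupɔkakɛ], [ŋupɔkak]) shows [k] unchanged in both environments, so [k] cannot be basic with [g] derived before the CAUS suffix.
Therefore /g/ is basic and [k] is derived by word-final obstruent devoicing (voiced obstruents become voiceless word-finally).

/xɛsesɛg/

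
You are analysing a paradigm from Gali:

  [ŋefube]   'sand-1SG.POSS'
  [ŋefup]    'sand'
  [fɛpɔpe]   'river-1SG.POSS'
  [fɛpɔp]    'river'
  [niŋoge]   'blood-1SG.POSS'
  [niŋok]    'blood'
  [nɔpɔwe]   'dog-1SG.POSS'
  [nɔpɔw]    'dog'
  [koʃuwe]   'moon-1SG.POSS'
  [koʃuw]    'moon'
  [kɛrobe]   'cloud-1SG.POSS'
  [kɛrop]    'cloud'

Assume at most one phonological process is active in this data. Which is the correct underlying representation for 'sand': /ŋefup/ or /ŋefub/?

/ŋefub/

The root 'sand' surfaces as [ŋefube] and [ŋefup], with a stem-final [b] ~ [p] alternation.
If /p/ were underlying and a rule turned it into [b] before the 1SG.POSS suffix, 'river' would also alternate; but it has [p] in both [fɛpɔpe] and [fɛpɔp].
The underlying segment must be /b/; voiced obstruents become voiceless word-finally, yielding [p] there.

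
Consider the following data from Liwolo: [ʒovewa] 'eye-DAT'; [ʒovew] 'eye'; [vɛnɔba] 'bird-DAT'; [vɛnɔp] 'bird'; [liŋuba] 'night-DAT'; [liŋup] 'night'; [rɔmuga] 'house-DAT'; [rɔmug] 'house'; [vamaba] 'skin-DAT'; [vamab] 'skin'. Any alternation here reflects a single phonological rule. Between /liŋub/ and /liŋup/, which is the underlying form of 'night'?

/liŋup/

In [liŋuba] and [liŋup] the final segment of 'night' alternates: [b] ~ [p].
The stem 'skin' ([vamaba], [vamab]) shows [b] unchanged in both environments, so [b] cannot be basic with [p] derived in isolation.
So /p/ is underlying, and a rule of intervocalic voicing — voiceless stops become voiced between vowels — gives [b].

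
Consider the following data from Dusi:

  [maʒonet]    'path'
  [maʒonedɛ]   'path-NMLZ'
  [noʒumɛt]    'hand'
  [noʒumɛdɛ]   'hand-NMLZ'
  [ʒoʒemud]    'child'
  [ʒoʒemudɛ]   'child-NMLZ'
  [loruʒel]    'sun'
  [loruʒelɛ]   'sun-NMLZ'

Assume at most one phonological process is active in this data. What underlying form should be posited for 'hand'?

The root 'hand' surfaces as [noʒumɛt] and [noʒumɛdɛ], with a stem-final [t] ~ [d] alternation.
The stem 'child' ([ʒoʒemud], [ʒoʒemudɛ]) shows [d] unchanged in both environments, so [d] cannot be basic with [t] derived in isolation.
Therefore /t/ is basic and [d] is derived by intervocalic voicing (voiceless stops become voiced between vowels).
Hence 'hand' is /noʒumɛt/ underlyingly.

/noʒumɛt/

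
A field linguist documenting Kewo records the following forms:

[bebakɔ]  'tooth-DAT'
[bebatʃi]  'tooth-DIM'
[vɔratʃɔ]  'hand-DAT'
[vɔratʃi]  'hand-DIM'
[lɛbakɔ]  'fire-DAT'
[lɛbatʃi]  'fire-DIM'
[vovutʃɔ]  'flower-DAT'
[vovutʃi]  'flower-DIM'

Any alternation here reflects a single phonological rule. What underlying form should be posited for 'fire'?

The root 'fire' surfaces as [lɛbakɔ] and [lɛbatʃi], with a stem-final [k] ~ [tʃ] alternation.
But 'flower' keeps [tʃ] in both environments ([vovutʃɔ], [vovutʃi]), so there is no rule changing /tʃ/ to [k] before the DAT suffix.
So /k/ is underlying, and a rule of palatalization before a front vowel — /k/ becomes palato-alveolar [tʃ] before a front vowel — gives [tʃ].

/lɛbak/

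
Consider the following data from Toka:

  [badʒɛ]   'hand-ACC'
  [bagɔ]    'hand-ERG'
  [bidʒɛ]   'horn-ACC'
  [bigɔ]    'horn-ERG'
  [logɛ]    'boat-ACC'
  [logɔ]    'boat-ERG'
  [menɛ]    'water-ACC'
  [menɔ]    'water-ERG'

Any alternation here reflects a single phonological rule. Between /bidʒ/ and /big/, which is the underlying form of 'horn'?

In [bidʒɛ] and [bigɔ] the final segment of 'horn' alternates: [dʒ] ~ [g].
The stem 'boat' ([logɛ], [logɔ]) shows [g] unchanged in both environments, so [g] cannot be basic with [dʒ] derived before the ACC suffix.
The alternation reflects depalatalization: palato-alveolar /dʒ/ becomes [g] when no front vowel follows. /dʒ/ is underlying.

/bidʒ/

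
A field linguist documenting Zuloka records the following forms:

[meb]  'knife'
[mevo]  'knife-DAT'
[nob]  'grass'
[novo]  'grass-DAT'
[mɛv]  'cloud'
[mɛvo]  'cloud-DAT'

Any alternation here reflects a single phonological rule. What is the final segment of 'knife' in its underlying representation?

In [meb] and [mevo] the final segment of 'knife' alternates: [b] ~ [v].
The stem 'cloud' ([mɛv], [mɛvo]) shows [v] unchanged in both environments, so [v] cannot be basic with [b] derived in isolation.
So /b/ is underlying, and a rule of intervocalic spirantization — voiced stops become fricatives between vowels — gives [v].

/b/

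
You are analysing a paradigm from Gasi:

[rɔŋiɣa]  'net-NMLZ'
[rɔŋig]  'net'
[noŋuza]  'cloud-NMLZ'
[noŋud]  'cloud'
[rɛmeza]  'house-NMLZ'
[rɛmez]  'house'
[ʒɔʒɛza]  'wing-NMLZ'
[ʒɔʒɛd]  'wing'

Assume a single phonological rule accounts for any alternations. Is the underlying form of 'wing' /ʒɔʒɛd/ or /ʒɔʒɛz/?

The stem for 'wing' ends in [z] in [ʒɔʒɛza] but [d] in [ʒɔʒɛd].
But 'house' keeps [z] in both environments ([rɛmeza], [rɛmez]), so there is no rule changing /z/ to [d] in isolation.
The alternation reflects intervocalic spirantization: voiced stops become fricatives between vowels. /d/ is underlying.

/ʒɔʒɛd/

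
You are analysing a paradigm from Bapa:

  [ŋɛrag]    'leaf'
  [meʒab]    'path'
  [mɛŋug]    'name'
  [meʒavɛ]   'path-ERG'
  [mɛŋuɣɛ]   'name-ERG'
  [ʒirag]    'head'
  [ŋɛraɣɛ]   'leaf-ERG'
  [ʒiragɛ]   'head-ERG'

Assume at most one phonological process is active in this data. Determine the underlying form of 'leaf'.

/ŋɛraɣ/

In [ŋɛraɣɛ] and [ŋɛrag] the final segment of 'leaf' alternates: [ɣ] ~ [g].
But 'head' keeps [g] in both environments ([ʒiragɛ], [ʒirag]), so there is no rule changing /g/ to [ɣ] before the ERG suffix.
The underlying segment must be /ɣ/; voiced fricatives become stops word-finally, yielding [g] there.
So 'leaf' = /ŋɛraɣ/.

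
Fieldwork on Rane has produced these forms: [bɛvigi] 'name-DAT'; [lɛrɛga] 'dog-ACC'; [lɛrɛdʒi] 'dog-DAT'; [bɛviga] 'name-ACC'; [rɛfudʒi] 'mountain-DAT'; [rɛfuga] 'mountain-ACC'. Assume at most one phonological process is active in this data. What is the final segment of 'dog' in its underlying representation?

The root 'dog' surfaces as [lɛrɛdʒi] and [lɛrɛga], with a stem-final [dʒ] ~ [g] alternation.
The stem 'name' ([bɛvigi], [bɛviga]) shows [g] unchanged in both environments, so [g] cannot be basic with [dʒ] derived before the DAT suffix.
So /dʒ/ is underlying, and a rule of depalatalization — palato-alveolar /dʒ/ becomes [g] when no front vowel follows — gives [g].

/dʒ/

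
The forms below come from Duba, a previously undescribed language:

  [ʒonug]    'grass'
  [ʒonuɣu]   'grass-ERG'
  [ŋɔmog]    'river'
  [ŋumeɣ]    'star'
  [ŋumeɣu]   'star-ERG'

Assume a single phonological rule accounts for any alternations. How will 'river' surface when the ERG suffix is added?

'grass' shows [g] ~ [ɣ] at the end of the stem ([ʒonug] vs [ʒonuɣu]).
But 'star' keeps [ɣ] in both environments ([ŋumeɣ], [ŋumeɣu]), so there is no rule changing /ɣ/ to [g] in isolation.
So /g/ is underlying, and a rule of intervocalic spirantization — voiced stops become fricatives between vowels — gives [ɣ].
The one attested form of 'river', [ŋɔmog], shows underlying /ŋɔmog/. Applying the same rule between vowels gives [ŋɔmoɣu].

[ŋɔmoɣu]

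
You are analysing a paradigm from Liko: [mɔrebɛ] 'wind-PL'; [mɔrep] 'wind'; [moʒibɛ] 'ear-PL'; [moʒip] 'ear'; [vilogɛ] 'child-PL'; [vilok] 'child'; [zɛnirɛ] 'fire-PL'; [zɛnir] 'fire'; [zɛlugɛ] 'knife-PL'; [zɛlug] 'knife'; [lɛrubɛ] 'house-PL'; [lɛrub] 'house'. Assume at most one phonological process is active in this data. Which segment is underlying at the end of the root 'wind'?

In [mɔrebɛ] and [mɔrep] the final segment of 'wind' alternates: [b] ~ [p].
But 'house' keeps [b] in both environments ([lɛrubɛ], [lɛrub]), so there is no rule changing /b/ to [p] in isolation.
The alternation reflects intervocalic voicing: voiceless stops become voiced between vowels. /p/ is underlying.

/p/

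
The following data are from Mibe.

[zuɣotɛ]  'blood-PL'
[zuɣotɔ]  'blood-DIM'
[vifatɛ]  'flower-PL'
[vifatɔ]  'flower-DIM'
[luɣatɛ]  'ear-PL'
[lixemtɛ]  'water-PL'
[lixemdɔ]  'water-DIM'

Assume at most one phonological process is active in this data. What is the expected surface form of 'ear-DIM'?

[luɣatɔ]

The DIM suffix surfaces as [-dɔ] and [-tɔ], depending on the final segment of the stem.
The PL suffix, which begins with [t], is invariant after every stem; so [t] is not altered by any rule here.
The DIM suffix is therefore /-dɔ/ underlyingly, with post-vocalic devoicing: voiced stops become voiceless after a vowel.
After 'ear', which ends in a vowel, the suffix surfaces as [-tɔ], giving [luɣatɔ].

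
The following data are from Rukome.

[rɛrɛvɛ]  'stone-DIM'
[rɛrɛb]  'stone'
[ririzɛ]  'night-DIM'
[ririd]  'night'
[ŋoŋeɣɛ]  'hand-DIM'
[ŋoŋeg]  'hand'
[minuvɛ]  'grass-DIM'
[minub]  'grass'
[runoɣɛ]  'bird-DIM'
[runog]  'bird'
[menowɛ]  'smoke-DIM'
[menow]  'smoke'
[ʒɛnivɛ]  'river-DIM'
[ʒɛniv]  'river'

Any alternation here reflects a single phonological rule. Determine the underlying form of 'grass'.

The stem for 'grass' ends in [v] in [minuvɛ] but [b] in [minub].
If /v/ were underlying and a rule turned it into [b] in isolation, 'river' would also alternate; but it has [v] in both [ʒɛnivɛ] and [ʒɛniv].
So /b/ is underlying, and a rule of intervocalic spirantization — voiced stops become fricatives between vowels — gives [v].

/minub/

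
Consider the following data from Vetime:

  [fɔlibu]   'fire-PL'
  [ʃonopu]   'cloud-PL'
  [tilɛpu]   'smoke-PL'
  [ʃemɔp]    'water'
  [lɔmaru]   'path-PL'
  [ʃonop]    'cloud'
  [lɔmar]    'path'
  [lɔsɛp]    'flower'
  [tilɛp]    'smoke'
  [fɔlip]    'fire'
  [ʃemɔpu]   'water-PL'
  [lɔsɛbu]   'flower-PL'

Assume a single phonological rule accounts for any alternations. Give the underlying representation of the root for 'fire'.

The root 'fire' surfaces as [fɔlibu] and [fɔlip], with a stem-final [b] ~ [p] alternation.
If /p/ were underlying and a rule turned it into [b] before the PL suffix, 'cloud' would also alternate; but it has [p] in both [ʃonopu] and [ʃonop].
Therefore /b/ is basic and [p] is derived by word-final obstruent devoicing (voiced obstruents become voiceless word-finally).
So 'fire' = /fɔlib/.

/fɔlib/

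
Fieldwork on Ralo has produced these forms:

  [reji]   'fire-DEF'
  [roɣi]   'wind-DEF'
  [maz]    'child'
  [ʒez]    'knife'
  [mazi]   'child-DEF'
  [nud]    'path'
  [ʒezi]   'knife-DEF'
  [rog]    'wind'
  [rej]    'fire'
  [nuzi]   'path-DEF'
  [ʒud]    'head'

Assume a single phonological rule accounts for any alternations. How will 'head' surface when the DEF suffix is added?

'path' shows [d] ~ [z] at the end of the stem ([nud] vs [nuzi]).
But 'child' keeps [z] in both environments ([maz], [mazi]), so there is no rule changing /z/ to [d] in isolation.
The underlying segment must be /d/; voiced stops become fricatives between vowels, yielding [z] there.
From [ʒud] the stem 'head' is /ʒud/; between vowels this yields [ʒuzi].

[ʒuzi]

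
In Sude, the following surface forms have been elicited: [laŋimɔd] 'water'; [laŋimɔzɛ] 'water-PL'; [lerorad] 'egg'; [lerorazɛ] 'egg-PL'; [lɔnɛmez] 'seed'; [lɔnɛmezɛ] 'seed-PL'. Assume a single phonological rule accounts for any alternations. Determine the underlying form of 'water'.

The stem for 'water' ends in [d] in [laŋimɔd] but [z] in [laŋimɔzɛ].
The stem 'seed' ([lɔnɛmez], [lɔnɛmezɛ]) shows [z] unchanged in both environments, so [z] cannot be basic with [d] derived in isolation.
Therefore /d/ is basic and [z] is derived by intervocalic spirantization (voiced stops become fricatives between vowels).
So 'water' = /laŋimɔd/.

/laŋimɔd/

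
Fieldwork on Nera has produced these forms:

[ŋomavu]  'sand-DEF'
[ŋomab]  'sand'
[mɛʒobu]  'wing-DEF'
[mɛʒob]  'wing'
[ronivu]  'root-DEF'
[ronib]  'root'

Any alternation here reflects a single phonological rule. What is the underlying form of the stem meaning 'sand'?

The stem for 'sand' ends in [v] in [ŋomavu] but [b] in [ŋomab].
The stem 'wing' ([mɛʒobu], [mɛʒob]) shows [b] unchanged in both environments, so [b] cannot be basic with [v] derived before the DEF suffix.
The alternation reflects word-final hardening: voiced fricatives become stops word-finally. /v/ is underlying.

/ŋomav/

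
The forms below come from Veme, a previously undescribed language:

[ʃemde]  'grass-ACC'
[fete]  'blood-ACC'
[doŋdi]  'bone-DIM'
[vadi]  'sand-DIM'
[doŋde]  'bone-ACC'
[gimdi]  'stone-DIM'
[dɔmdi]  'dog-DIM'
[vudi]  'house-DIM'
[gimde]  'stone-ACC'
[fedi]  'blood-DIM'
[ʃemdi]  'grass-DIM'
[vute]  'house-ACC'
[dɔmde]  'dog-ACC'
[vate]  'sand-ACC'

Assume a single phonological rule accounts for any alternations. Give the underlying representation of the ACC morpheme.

The ACC morpheme has two allomorphs, [-de] and [-te].
The DIM suffix, which begins with [d], is invariant after every stem; so [d] is not altered by any rule here.
The ACC suffix is therefore /-te/ underlyingly, with post-nasal voicing: voiceless stops become voiced after a nasal.

/-te/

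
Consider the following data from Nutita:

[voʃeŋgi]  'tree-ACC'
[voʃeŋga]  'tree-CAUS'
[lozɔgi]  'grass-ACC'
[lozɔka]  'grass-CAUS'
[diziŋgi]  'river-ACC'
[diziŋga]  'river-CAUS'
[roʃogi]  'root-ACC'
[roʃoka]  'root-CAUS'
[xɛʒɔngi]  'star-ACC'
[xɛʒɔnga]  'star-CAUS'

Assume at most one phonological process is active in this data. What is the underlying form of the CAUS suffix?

The CAUS suffix surfaces as [-ga] and [-ka], depending on the final segment of the stem.
By contrast the ACC suffix keeps its initial [g] throughout — that segment must be underlying.
So the underlying form is /-ka/, and voiceless stops become voiced after a nasal.

/-ka/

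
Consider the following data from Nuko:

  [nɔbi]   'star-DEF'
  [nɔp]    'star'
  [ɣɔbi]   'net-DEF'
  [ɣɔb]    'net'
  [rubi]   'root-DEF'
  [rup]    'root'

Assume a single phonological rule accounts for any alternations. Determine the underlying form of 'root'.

/rup/

The root 'root' surfaces as [rubi] and [rup], with a stem-final [b] ~ [p] alternation.
Compare 'net', with invariant [b] in [ɣɔbi] and [ɣɔb]: an analysis with underlying /b/ and a rule producing [p] in isolation would wrongly predict alternation here too.
Therefore /p/ is basic and [b] is derived by intervocalic voicing (voiceless stops become voiced between vowels).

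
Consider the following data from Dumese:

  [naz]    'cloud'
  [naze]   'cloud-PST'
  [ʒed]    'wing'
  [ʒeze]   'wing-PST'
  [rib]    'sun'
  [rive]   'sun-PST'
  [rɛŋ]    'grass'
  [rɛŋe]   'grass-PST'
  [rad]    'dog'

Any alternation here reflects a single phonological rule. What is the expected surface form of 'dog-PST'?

[raze]

The root 'wing' surfaces as [ʒed] and [ʒeze], with a stem-final [d] ~ [z] alternation.
But 'cloud' keeps [z] in both environments ([naz], [naze]), so there is no rule changing /z/ to [d] in isolation.
The alternation reflects intervocalic spirantization: voiced stops become fricatives between vowels. /d/ is underlying.
From [rad] the stem 'dog' is /rad/; between vowels this yields [raze].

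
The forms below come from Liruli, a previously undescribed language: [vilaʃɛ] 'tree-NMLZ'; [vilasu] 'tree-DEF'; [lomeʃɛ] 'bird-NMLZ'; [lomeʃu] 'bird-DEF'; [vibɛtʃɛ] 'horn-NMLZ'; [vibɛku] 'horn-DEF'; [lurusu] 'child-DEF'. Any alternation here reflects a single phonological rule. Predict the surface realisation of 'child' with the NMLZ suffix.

The root 'tree' surfaces as [vilaʃɛ] and [vilasu], with a stem-final [ʃ] ~ [s] alternation.
If /ʃ/ were underlying and a rule turned it into [s] before the DEF suffix, 'bird' would also alternate; but it has [ʃ] in both [lomeʃɛ] and [lomeʃu].
So /s/ is underlying, and a rule of palatalization before a front vowel — /k/ and /s/ become palato-alveolar [tʃ] and [ʃ] before a front vowel — gives [ʃ].
From [lurusu] the stem 'child' is /lurus/; before a front vowel this yields [luruʃɛ].

[luruʃɛ]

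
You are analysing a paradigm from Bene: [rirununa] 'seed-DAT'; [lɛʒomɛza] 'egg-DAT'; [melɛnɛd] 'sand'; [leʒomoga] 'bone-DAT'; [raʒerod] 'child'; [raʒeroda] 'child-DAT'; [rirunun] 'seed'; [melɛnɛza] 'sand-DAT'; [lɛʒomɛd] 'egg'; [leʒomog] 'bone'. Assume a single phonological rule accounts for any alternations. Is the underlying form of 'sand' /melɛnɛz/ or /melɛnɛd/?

In [melɛnɛza] and [melɛnɛd] the final segment of 'sand' alternates: [z] ~ [d].
The stem 'child' ([raʒeroda], [raʒerod]) shows [d] unchanged in both environments, so [d] cannot be basic with [z] derived before the DAT suffix.
So /z/ is underlying, and a rule of word-final hardening — voiced fricatives become stops word-finally — gives [d].

/melɛnɛz/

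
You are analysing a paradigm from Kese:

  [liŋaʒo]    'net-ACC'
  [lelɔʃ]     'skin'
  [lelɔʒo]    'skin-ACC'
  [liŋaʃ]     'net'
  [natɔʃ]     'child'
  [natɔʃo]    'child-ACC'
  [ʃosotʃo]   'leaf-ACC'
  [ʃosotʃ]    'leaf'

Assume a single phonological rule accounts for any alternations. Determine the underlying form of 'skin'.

The stem for 'skin' ends in [ʒ] in [lelɔʒo] but [ʃ] in [lelɔʃ].
The stem 'child' ([natɔʃo], [natɔʃ]) shows [ʃ] unchanged in both environments, so [ʃ] cannot be basic with [ʒ] derived before the ACC suffix.
The underlying segment must be /ʒ/; voiced obstruents become voiceless word-finally, yielding [ʃ] there.

/lelɔʒ/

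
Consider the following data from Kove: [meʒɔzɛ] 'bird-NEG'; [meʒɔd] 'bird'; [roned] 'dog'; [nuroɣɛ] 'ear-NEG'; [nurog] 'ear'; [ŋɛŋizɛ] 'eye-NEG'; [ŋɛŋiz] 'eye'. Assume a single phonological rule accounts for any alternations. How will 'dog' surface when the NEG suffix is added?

[ronezɛ]

In [meʒɔzɛ] and [meʒɔd] the final segment of 'bird' alternates: [z] ~ [d].
Compare 'eye', with invariant [z] in [ŋɛŋizɛ] and [ŋɛŋiz]: an analysis with underlying /z/ and a rule producing [d] in isolation would wrongly predict alternation here too.
The underlying segment must be /d/; voiced stops become fricatives between vowels, yielding [z] there.
From [roned] the stem 'dog' is /roned/; between vowels this yields [ronezɛ].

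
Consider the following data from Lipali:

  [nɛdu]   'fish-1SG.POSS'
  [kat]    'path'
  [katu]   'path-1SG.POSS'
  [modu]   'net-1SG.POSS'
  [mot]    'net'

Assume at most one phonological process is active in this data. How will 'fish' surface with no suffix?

[nɛt]

In [modu] and [mot] the final segment of 'net' alternates: [d] ~ [t].
But 'path' keeps [t] in both environments ([katu], [kat]), so there is no rule changing /t/ to [d] before the 1SG.POSS suffix.
Therefore /d/ is basic and [t] is derived by word-final obstruent devoicing (voiced obstruents become voiceless word-finally).
From [nɛdu] the stem 'fish' is /nɛd/; word-finally this yields [nɛt].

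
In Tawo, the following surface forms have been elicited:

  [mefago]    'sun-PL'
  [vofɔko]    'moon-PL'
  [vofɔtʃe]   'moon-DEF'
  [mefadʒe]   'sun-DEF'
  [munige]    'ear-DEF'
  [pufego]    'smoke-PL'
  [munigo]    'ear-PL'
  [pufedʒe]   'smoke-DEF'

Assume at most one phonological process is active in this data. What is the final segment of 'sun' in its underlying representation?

/dʒ/

'sun' shows [g] ~ [dʒ] at the end of the stem ([mefago] vs [mefadʒe]).
The stem 'ear' ([munigo], [munige]) shows [g] unchanged in both environments, so [g] cannot be basic with [dʒ] derived before the DEF suffix.
Therefore /dʒ/ is basic and [g] is derived by depalatalization (palato-alveolar /tʃ/ and /dʒ/ become [k] and [g] when no front vowel follows).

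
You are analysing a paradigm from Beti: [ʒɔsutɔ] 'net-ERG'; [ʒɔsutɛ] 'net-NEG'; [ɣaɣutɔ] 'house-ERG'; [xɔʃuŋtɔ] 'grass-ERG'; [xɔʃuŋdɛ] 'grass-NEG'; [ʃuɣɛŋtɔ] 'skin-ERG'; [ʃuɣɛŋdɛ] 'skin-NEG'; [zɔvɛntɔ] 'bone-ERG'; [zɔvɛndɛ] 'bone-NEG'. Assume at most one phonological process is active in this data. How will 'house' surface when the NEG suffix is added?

[ɣaɣutɛ]

The NEG morpheme has two allomorphs, [-dɛ] and [-tɛ].
The ERG suffix, which begins with [t], is invariant after every stem; so [t] is not altered by any rule here.
So the underlying form is /-dɛ/, and voiced stops become voiceless after a vowel.
After 'house', which ends in a vowel, the suffix surfaces as [-tɛ], giving [ɣaɣutɛ].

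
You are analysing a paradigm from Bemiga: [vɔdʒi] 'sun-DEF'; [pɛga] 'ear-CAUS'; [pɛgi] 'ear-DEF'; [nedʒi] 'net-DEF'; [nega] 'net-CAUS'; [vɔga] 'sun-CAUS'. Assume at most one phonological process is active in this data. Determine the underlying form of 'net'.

In [nega] and [nedʒi] the final segment of 'net' alternates: [g] ~ [dʒ].
Compare 'ear', with invariant [g] in [pɛga] and [pɛgi]: an analysis with underlying /g/ and a rule producing [dʒ] before the DEF suffix would wrongly predict alternation here too.
So /dʒ/ is underlying, and a rule of depalatalization — palato-alveolar /dʒ/ becomes [g] when no front vowel follows — gives [g].

/nedʒ/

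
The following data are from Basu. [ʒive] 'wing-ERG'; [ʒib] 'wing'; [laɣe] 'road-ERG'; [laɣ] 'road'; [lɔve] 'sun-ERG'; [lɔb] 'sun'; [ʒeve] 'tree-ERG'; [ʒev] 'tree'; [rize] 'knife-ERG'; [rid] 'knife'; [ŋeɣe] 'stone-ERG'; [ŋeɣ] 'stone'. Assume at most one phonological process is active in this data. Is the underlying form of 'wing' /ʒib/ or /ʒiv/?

/ʒib/

In [ʒive] and [ʒib] the final segment of 'wing' alternates: [v] ~ [b].
The stem 'tree' ([ʒeve], [ʒev]) shows [v] unchanged in both environments, so [v] cannot be basic with [b] derived in isolation.
The alternation reflects intervocalic spirantization: voiced stops become fricatives between vowels. /b/ is underlying.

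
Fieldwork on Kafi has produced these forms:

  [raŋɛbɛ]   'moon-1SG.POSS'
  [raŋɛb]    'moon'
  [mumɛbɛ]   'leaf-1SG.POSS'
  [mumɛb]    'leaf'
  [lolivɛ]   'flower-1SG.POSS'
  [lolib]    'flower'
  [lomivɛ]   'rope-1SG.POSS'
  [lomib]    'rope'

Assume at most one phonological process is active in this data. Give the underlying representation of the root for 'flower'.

The stem for 'flower' ends in [v] in [lolivɛ] but [b] in [lolib].
But 'moon' keeps [b] in both environments ([raŋɛbɛ], [raŋɛb]), so there is no rule changing /b/ to [v] before the 1SG.POSS suffix.
The underlying segment must be /v/; voiced fricatives become stops word-finally, yielding [b] there.
So 'flower' = /loliv/.

/loliv/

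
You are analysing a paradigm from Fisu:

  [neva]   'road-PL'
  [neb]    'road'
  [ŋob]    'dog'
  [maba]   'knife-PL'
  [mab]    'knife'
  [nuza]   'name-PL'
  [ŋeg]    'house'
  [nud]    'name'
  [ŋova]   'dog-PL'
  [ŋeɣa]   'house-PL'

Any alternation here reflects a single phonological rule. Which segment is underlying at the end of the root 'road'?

'road' shows [b] ~ [v] at the end of the stem ([neb] vs [neva]).
But 'knife' keeps [b] in both environments ([mab], [maba]), so there is no rule changing /b/ to [v] before the PL suffix.
So /v/ is underlying, and a rule of word-final hardening — voiced fricatives become stops word-finally — gives [b].

/v/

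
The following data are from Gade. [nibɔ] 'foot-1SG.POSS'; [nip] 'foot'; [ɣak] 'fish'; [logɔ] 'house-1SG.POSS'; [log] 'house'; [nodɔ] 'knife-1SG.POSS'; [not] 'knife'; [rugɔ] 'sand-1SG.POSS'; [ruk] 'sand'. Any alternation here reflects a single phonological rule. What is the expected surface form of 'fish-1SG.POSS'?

[ɣagɔ]

In [rugɔ] and [ruk] the final segment of 'sand' alternates: [g] ~ [k].
Compare 'house', with invariant [g] in [logɔ] and [log]: an analysis with underlying /g/ and a rule producing [k] in isolation would wrongly predict alternation here too.
Therefore /k/ is basic and [g] is derived by intervocalic voicing (voiceless stops become voiced between vowels).
From [ɣak] the stem 'fish' is /ɣak/; between vowels this yields [ɣagɔ].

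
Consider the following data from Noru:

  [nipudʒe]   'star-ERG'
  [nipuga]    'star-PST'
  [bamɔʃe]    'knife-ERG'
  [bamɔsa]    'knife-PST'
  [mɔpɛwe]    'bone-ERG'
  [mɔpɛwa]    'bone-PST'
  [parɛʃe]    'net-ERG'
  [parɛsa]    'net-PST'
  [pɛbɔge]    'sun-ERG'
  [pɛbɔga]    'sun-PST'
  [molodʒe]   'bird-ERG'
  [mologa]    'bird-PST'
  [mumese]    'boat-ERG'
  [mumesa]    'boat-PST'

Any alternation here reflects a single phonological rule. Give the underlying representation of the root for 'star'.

/nipudʒ/

In [nipudʒe] and [nipuga] the final segment of 'star' alternates: [dʒ] ~ [g].
The stem 'sun' ([pɛbɔge], [pɛbɔga]) shows [g] unchanged in both environments, so [g] cannot be basic with [dʒ] derived before the ERG suffix.
So /dʒ/ is underlying, and a rule of depalatalization — palato-alveolar /dʒ/ and /ʃ/ become [g] and [s] when no front vowel follows — gives [g].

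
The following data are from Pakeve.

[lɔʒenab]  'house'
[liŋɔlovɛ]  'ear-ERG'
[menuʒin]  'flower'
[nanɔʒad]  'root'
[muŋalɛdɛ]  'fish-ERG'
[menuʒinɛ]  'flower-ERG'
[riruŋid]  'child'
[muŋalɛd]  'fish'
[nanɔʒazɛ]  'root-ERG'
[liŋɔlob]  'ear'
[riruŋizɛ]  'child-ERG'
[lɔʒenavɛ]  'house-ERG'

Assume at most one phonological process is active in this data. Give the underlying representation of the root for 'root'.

/nanɔʒaz/

In [nanɔʒazɛ] and [nanɔʒad] the final segment of 'root' alternates: [z] ~ [d].
If /d/ were underlying and a rule turned it into [z] before the ERG suffix, 'fish' would also alternate; but it has [d] in both [muŋalɛdɛ] and [muŋalɛd].
The alternation reflects word-final hardening: voiced fricatives become stops word-finally. /z/ is underlying.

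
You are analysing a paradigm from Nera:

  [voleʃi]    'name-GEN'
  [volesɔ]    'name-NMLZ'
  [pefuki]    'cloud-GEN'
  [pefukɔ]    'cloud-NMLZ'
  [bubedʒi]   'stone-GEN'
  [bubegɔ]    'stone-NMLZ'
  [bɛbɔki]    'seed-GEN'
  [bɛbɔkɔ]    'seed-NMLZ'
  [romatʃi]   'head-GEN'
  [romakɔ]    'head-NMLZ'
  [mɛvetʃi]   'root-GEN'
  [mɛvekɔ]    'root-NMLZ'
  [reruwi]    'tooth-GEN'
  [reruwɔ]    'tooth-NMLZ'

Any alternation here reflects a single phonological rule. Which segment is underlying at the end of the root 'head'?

'head' shows [tʃ] ~ [k] at the end of the stem ([romatʃi] vs [romakɔ]).
The stem 'cloud' ([pefuki], [pefukɔ]) shows [k] unchanged in both environments, so [k] cannot be basic with [tʃ] derived before the GEN suffix.
Therefore /tʃ/ is basic and [k] is derived by depalatalization (palato-alveolar /tʃ/, /dʒ/ and /ʃ/ become [k], [g] and [s] when no front vowel follows).

/tʃ/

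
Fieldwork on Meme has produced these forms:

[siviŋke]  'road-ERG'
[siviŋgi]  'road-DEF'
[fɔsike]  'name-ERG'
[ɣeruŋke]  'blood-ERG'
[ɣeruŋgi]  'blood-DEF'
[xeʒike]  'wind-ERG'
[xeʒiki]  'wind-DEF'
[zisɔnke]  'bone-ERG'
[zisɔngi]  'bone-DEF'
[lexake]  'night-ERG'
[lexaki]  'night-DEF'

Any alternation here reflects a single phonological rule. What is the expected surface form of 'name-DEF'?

[fɔsiki]

The DEF suffix surfaces as [-gi] and [-ki], depending on the final segment of the stem.
The ERG suffix, which begins with [k], is invariant after every stem; so [k] is not altered by any rule here.
The DEF suffix is therefore /-gi/ underlyingly, with post-vocalic devoicing: voiced stops become voiceless after a vowel.
After 'name', which ends in a vowel, the suffix surfaces as [-ki], giving [fɔsiki].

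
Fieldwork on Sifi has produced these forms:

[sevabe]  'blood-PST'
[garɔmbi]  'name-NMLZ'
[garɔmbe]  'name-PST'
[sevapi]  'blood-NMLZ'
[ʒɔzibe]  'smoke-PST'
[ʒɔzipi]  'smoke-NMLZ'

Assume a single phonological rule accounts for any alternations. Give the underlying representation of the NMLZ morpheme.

/-pi/

The NMLZ suffix surfaces as [-bi] and [-pi], depending on the final segment of the stem.
The PST suffix, which begins with [b], is invariant after every stem; so [b] is not altered by any rule here.
So the underlying form is /-pi/, and voiceless stops become voiced after a nasal.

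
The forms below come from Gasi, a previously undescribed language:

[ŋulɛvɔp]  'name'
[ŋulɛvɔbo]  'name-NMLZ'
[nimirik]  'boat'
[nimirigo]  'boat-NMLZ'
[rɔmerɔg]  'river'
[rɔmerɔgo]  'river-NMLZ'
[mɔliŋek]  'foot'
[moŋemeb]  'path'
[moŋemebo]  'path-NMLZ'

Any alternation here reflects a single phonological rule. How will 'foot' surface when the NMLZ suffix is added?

The root 'boat' surfaces as [nimirik] and [nimirigo], with a stem-final [k] ~ [g] alternation.
The stem 'river' ([rɔmerɔg], [rɔmerɔgo]) shows [g] unchanged in both environments, so [g] cannot be basic with [k] derived in isolation.
The underlying segment must be /k/; voiceless stops become voiced between vowels, yielding [g] there.
The one attested form of 'foot', [mɔliŋek], shows underlying /mɔliŋek/. Applying the same rule between vowels gives [mɔliŋego].

[mɔliŋego]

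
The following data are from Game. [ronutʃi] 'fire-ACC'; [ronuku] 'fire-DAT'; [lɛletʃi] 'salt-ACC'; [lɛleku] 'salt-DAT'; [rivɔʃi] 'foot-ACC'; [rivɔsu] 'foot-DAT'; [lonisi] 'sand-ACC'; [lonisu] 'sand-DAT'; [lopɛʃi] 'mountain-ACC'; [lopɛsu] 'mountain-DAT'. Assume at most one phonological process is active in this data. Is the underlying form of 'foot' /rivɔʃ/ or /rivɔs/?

/rivɔʃ/

The stem for 'foot' ends in [ʃ] in [rivɔʃi] but [s] in [rivɔsu].
But 'sand' keeps [s] in both environments ([lonisi], [lonisu]), so there is no rule changing /s/ to [ʃ] before the ACC suffix.
The alternation reflects depalatalization: palato-alveolar /tʃ/ and /ʃ/ become [k] and [s] when no front vowel follows. /ʃ/ is underlying.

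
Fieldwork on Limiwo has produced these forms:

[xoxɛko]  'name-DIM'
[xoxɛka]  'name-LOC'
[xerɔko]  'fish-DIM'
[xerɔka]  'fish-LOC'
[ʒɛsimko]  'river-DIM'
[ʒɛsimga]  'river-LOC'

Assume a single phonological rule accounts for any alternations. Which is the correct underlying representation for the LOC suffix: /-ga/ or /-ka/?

/-ga/

The LOC morpheme has two allomorphs, [-ga] and [-ka].
By contrast the DIM suffix keeps its initial [k] throughout — that segment must be underlying.
So the underlying form is /-ga/, and voiced stops become voiceless after a vowel.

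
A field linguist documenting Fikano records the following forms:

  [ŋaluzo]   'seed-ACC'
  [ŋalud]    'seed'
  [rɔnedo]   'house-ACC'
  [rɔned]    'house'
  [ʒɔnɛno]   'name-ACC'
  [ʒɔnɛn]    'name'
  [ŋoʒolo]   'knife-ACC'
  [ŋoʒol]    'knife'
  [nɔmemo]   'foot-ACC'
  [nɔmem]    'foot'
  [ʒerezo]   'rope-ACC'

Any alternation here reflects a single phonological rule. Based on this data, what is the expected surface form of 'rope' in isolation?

[ʒered]

'seed' shows [z] ~ [d] at the end of the stem ([ŋaluzo] vs [ŋalud]).
But 'house' keeps [d] in both environments ([rɔnedo], [rɔned]), so there is no rule changing /d/ to [z] before the ACC suffix.
The alternation reflects word-final hardening: voiced fricatives become stops word-finally. /z/ is underlying.
From [ʒerezo] the stem 'rope' is /ʒerez/; word-finally this yields [ʒered].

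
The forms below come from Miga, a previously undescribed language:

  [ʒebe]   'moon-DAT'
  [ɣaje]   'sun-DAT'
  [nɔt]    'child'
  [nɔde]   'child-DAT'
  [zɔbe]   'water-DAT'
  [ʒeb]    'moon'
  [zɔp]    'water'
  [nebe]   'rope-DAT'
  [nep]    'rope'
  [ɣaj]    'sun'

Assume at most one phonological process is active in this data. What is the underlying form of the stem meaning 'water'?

/zɔp/

The stem for 'water' ends in [b] in [zɔbe] but [p] in [zɔp].
But 'moon' keeps [b] in both environments ([ʒebe], [ʒeb]), so there is no rule changing /b/ to [p] in isolation.
The underlying segment must be /p/; voiceless stops become voiced between vowels, yielding [b] there.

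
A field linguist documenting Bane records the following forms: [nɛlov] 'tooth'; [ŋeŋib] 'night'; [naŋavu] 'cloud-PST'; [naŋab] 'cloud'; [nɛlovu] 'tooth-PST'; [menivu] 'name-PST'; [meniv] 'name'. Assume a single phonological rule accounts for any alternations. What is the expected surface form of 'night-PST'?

In [naŋavu] and [naŋab] the final segment of 'cloud' alternates: [v] ~ [b].
But 'tooth' keeps [v] in both environments ([nɛlovu], [nɛlov]), so there is no rule changing /v/ to [b] in isolation.
So /b/ is underlying, and a rule of intervocalic spirantization — voiced stops become fricatives between vowels — gives [v].
The one attested form of 'night', [ŋeŋib], shows underlying /ŋeŋib/. Applying the same rule between vowels gives [ŋeŋivu].

[ŋeŋivu]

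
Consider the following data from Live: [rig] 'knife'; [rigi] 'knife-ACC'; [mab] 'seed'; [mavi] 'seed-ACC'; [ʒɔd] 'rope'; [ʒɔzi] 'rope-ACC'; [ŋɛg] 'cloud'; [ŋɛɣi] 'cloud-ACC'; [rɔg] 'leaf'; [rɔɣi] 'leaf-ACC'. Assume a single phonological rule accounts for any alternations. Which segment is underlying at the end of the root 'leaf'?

'leaf' shows [g] ~ [ɣ] at the end of the stem ([rɔg] vs [rɔɣi]).
Compare 'knife', with invariant [g] in [rig] and [rigi]: an analysis with underlying /g/ and a rule producing [ɣ] before the ACC suffix would wrongly predict alternation here too.
The alternation reflects word-final hardening: voiced fricatives become stops word-finally. /ɣ/ is underlying.

/ɣ/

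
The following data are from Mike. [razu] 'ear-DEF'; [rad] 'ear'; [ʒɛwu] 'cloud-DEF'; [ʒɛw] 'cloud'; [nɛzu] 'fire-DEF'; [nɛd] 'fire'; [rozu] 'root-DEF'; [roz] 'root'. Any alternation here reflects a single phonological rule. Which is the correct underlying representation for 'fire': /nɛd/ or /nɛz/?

/nɛd/

In [nɛzu] and [nɛd] the final segment of 'fire' alternates: [z] ~ [d].
If /z/ were underlying and a rule turned it into [d] in isolation, 'root' would also alternate; but it has [z] in both [rozu] and [roz].
So /d/ is underlying, and a rule of intervocalic spirantization — voiced stops become fricatives between vowels — gives [z].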